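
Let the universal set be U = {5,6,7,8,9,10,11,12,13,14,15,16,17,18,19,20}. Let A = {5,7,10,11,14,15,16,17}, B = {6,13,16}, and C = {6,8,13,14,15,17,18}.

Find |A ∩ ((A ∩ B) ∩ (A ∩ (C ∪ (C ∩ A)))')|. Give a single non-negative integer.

1

A ∩ B = {16}
C ∩ A = {14,15,17}
C ∪ (C ∩ A) = {6,8,13,14,15,17,18}
A ∩ (C ∪ (C ∩ A)) = {14,15,17}
(A ∩ (C ∪ (C ∩ A)))' = {5,6,7,8,9,10,11,12,13,16,18,19,20}
(A ∩ B) ∩ (A ∩ (C ∪ (C ∩ A)))' = {16}
A ∩ ((A ∩ B) ∩ (A ∩ (C ∪ (C ∩ A)))') = {16}
|A ∩ ((A ∩ B) ∩ (A ∩ (C ∪ (C ∩ A)))')| = 1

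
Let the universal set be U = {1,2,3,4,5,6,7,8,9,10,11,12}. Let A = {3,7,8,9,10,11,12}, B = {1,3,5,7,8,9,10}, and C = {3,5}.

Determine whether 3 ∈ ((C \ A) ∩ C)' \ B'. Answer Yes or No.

Yes

3 ∈ C and 3 ∈ A, so 3 ∉ C \ A
3 ∉ (C \ A) and 3 ∈ C, so 3 ∉ (C \ A) ∩ C
3 ∈ ((C \ A) ∩ C)' since 3 ∉ ((C \ A) ∩ C)
3 ∈ B, so 3 ∉ B'
3 ∈ ((C \ A) ∩ C)' and 3 ∉ B', so 3 ∈ ((C \ A) ∩ C)' \ B'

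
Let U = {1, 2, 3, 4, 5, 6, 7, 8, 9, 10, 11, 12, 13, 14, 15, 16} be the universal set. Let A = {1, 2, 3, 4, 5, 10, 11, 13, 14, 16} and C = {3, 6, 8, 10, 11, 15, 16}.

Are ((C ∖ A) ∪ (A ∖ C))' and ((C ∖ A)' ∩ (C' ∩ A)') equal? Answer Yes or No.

Yes

C ∖ A = {6, 8, 15}
A ∖ C = {1, 2, 4, 5, 13, 14}
(C ∖ A) ∪ (A ∖ C) = {1, 2, 4, 5, 6, 8, 13, 14, 15}
((C ∖ A) ∪ (A ∖ C))' = {3, 7, 9, 10, 11, 12, 16}
(C ∖ A)' = {1, 2, 3, 4, 5, 7, 9, 10, 11, 12, 13, 14, 16}
C' = {1, 2, 4, 5, 7, 9, 12, 13, 14}
C' ∩ A = {1, 2, 4, 5, 13, 14}
(C' ∩ A)' = {3, 6, 7, 8, 9, 10, 11, 12, 15, 16}
(C ∖ A)' ∩ (C' ∩ A)' = {3, 7, 9, 10, 11, 12, 16}
Both equal {3, 7, 9, 10, 11, 12, 16}, so ((C ∖ A) ∪ (A ∖ C))' = (C ∖ A)' ∩ (C' ∩ A)'.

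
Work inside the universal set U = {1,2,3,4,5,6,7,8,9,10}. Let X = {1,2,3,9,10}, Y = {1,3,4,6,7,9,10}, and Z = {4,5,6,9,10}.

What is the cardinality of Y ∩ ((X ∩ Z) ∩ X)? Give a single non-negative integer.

2

X ∩ Z = {9,10}
(X ∩ Z) ∩ X = {9,10}
Y ∩ ((X ∩ Z) ∩ X) = {9,10}
|Y ∩ ((X ∩ Z) ∩ X)| = 2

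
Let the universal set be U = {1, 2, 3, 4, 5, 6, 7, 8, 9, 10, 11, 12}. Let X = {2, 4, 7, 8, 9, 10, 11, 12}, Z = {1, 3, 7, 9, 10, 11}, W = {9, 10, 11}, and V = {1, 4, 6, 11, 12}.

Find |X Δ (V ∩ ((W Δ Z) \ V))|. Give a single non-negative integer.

8

W Δ Z = {1, 3, 7}
(W Δ Z) \ V = {3, 7}
V ∩ ((W Δ Z) \ V) = {}
X Δ (V ∩ ((W Δ Z) \ V)) = {2, 4, 7, 8, 9, 10, 11, 12}
|X Δ (V ∩ ((W Δ Z) \ V))| = 8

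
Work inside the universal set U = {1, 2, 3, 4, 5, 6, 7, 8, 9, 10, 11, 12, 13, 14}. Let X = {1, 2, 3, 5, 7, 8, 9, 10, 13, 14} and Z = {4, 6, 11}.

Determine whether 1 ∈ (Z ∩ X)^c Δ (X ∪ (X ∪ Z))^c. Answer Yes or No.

Yes

1 ∉ Z and 1 ∈ X, so 1 ∉ Z ∩ X
1 ∈ (Z ∩ X)^c since 1 ∉ (Z ∩ X)
1 ∈ X and 1 ∉ Z, so 1 ∈ X ∪ Z
1 ∈ X and 1 ∈ (X ∪ Z), so 1 ∈ X ∪ (X ∪ Z)
1 ∉ (X ∪ (X ∪ Z))^c since 1 ∈ (X ∪ (X ∪ Z))
1 ∈ (Z ∩ X)^c and 1 ∉ (X ∪ (X ∪ Z))^c, so 1 ∈ (Z ∩ X)^c Δ (X ∪ (X ∪ Z))^c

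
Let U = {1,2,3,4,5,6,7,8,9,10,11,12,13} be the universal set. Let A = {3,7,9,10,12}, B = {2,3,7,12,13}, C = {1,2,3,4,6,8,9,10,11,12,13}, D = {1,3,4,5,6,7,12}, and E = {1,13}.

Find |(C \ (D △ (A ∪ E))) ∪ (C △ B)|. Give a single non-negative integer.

A ∪ E = {1,3,7,9,10,12,13}
D △ (A ∪ E) = {4,5,6,9,10,13}
C \ (D △ (A ∪ E)) = {1,2,3,8,11,12}
C △ B = {1,4,6,7,8,9,10,11}
(C \ (D △ (A ∪ E))) ∪ (C △ B) = {1,2,3,4,6,7,8,9,10,11,12}
|(C \ (D △ (A ∪ E))) ∪ (C △ B)| = 11

11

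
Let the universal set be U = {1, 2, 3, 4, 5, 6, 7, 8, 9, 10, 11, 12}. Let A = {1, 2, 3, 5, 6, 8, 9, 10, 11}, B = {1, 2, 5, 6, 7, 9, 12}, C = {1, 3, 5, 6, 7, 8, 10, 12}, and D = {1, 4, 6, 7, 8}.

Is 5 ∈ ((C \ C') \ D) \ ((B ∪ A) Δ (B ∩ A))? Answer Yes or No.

Yes

5 ∈ C, so 5 ∉ C'
5 ∈ C and 5 ∉ C', so 5 ∈ C \ C'
5 ∈ (C \ C') and 5 ∉ D, so 5 ∈ (C \ C') \ D
5 ∈ B and 5 ∈ A, so 5 ∈ B ∪ A
5 ∈ B and 5 ∈ A, so 5 ∈ B ∩ A
5 ∈ (B ∪ A) and 5 ∈ (B ∩ A), so 5 ∉ (B ∪ A) Δ (B ∩ A)
5 ∈ ((C \ C') \ D) and 5 ∉ ((B ∪ A) Δ (B ∩ A)), so 5 ∈ ((C \ C') \ D) \ ((B ∪ A) Δ (B ∩ A))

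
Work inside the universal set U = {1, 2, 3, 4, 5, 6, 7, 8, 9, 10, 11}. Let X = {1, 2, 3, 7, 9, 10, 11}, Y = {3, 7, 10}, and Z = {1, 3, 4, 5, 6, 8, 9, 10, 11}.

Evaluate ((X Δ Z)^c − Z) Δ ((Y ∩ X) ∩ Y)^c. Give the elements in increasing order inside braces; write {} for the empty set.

{1, 2, 4, 5, 6, 8, 9, 11}

X Δ Z = {2, 4, 5, 6, 7, 8}
(X Δ Z)^c = {1, 3, 9, 10, 11}
(X Δ Z)^c − Z = {}
Y ∩ X = {3, 7, 10}
(Y ∩ X) ∩ Y = {3, 7, 10}
((Y ∩ X) ∩ Y)^c = {1, 2, 4, 5, 6, 8, 9, 11}
((X Δ Z)^c − Z) Δ ((Y ∩ X) ∩ Y)^c = {1, 2, 4, 5, 6, 8, 9, 11}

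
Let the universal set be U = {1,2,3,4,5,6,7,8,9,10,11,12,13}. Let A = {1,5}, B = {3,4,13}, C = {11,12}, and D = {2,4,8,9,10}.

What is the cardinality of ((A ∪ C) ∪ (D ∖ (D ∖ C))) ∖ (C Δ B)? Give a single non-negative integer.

A ∪ C = {1,5,11,12}
D ∖ C = {2,4,8,9,10}
D ∖ (D ∖ C) = {}
(A ∪ C) ∪ (D ∖ (D ∖ C)) = {1,5,11,12}
C Δ B = {3,4,11,12,13}
((A ∪ C) ∪ (D ∖ (D ∖ C))) ∖ (C Δ B) = {1,5}
|((A ∪ C) ∪ (D ∖ (D ∖ C))) ∖ (C Δ B)| = 2

2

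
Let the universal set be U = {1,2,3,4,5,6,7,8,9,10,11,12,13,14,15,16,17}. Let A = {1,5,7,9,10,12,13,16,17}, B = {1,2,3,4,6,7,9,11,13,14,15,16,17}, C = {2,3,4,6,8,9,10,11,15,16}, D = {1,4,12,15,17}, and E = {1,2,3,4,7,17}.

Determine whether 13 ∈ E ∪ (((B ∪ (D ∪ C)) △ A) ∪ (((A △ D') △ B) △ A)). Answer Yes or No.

13 ∉ D and 13 ∉ C, so 13 ∉ D ∪ C
13 ∈ B and 13 ∉ (D ∪ C), so 13 ∈ B ∪ (D ∪ C)
13 ∈ (B ∪ (D ∪ C)) and 13 ∈ A, so 13 ∉ (B ∪ (D ∪ C)) △ A
13 ∉ D, so 13 ∈ D'
13 ∈ A and 13 ∈ D', so 13 ∉ A △ D'
13 ∉ (A △ D') and 13 ∈ B, so 13 ∈ (A △ D') △ B
13 ∈ ((A △ D') △ B) and 13 ∈ A, so 13 ∉ ((A △ D') △ B) △ A
13 ∉ ((B ∪ (D ∪ C)) △ A) and 13 ∉ (((A △ D') △ B) △ A), so 13 ∉ ((B ∪ (D ∪ C)) △ A) ∪ (((A △ D') △ B) △ A)
13 ∉ E and 13 ∉ (((B ∪ (D ∪ C)) △ A) ∪ (((A △ D') △ B) △ A)), so 13 ∉ E ∪ (((B ∪ (D ∪ C)) △ A) ∪ (((A △ D') △ B) △ A))

No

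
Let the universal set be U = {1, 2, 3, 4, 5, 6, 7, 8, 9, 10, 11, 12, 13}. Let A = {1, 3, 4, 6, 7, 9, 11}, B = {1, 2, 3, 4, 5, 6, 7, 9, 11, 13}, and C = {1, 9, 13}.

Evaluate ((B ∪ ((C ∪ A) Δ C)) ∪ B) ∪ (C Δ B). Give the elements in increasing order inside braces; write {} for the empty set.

C ∪ A = {1, 3, 4, 6, 7, 9, 11, 13}
(C ∪ A) Δ C = {3, 4, 6, 7, 11}
B ∪ ((C ∪ A) Δ C) = {1, 2, 3, 4, 5, 6, 7, 9, 11, 13}
(B ∪ ((C ∪ A) Δ C)) ∪ B = {1, 2, 3, 4, 5, 6, 7, 9, 11, 13}
C Δ B = {2, 3, 4, 5, 6, 7, 11}
((B ∪ ((C ∪ A) Δ C)) ∪ B) ∪ (C Δ B) = {1, 2, 3, 4, 5, 6, 7, 9, 11, 13}

{1, 2, 3, 4, 5, 6, 7, 9, 11, 13}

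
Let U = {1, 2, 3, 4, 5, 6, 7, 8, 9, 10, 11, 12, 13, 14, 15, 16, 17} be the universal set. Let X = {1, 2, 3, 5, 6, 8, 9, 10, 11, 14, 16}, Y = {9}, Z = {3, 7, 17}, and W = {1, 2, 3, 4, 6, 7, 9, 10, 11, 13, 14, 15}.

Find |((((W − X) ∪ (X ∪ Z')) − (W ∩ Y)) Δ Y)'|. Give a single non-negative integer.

1

W − X = {4, 7, 13, 15}
Z' = {1, 2, 4, 5, 6, 8, 9, 10, 11, 12, 13, 14, 15, 16}
X ∪ Z' = {1, 2, 3, 4, 5, 6, 8, 9, 10, 11, 12, 13, 14, 15, 16}
(W − X) ∪ (X ∪ Z') = {1, 2, 3, 4, 5, 6, 7, 8, 9, 10, 11, 12, 13, 14, 15, 16}
W ∩ Y = {9}
((W − X) ∪ (X ∪ Z')) − (W ∩ Y) = {1, 2, 3, 4, 5, 6, 7, 8, 10, 11, 12, 13, 14, 15, 16}
(((W − X) ∪ (X ∪ Z')) − (W ∩ Y)) Δ Y = {1, 2, 3, 4, 5, 6, 7, 8, 9, 10, 11, 12, 13, 14, 15, 16}
((((W − X) ∪ (X ∪ Z')) − (W ∩ Y)) Δ Y)' = {17}
|((((W − X) ∪ (X ∪ Z')) − (W ∩ Y)) Δ Y)'| = 1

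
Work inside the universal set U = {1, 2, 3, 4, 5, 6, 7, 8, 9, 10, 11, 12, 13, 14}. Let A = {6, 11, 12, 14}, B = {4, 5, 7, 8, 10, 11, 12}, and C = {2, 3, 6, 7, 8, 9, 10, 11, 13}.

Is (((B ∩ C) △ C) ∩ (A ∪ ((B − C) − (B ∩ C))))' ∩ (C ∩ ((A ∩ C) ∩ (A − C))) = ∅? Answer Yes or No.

B ∩ C = {7, 8, 10, 11}
(B ∩ C) △ C = {2, 3, 6, 9, 13}
B − C = {4, 5, 12}
(B − C) − (B ∩ C) = {4, 5, 12}
A ∪ ((B − C) − (B ∩ C)) = {4, 5, 6, 11, 12, 14}
((B ∩ C) △ C) ∩ (A ∪ ((B − C) − (B ∩ C))) = {6}
(((B ∩ C) △ C) ∩ (A ∪ ((B − C) − (B ∩ C))))' = {1, 2, 3, 4, 5, 7, 8, 9, 10, 11, 12, 13, 14}
A ∩ C = {6, 11}
A − C = {12, 14}
(A ∩ C) ∩ (A − C) = {}
C ∩ ((A ∩ C) ∩ (A − C)) = {}
{1, 2, 3, 4, 5, 7, 8, 9, 10, 11, 12, 13, 14} and {} share no elements.

Yes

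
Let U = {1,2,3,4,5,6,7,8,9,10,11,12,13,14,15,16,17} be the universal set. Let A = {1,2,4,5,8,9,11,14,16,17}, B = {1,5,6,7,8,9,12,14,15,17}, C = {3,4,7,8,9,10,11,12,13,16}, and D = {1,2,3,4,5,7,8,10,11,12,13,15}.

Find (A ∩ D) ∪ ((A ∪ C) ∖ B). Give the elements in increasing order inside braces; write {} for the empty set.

{1,2,3,4,5,8,10,11,13,16}

A ∩ D = {1,2,4,5,8,11}
A ∪ C = {1,2,3,4,5,7,8,9,10,11,12,13,14,16,17}
(A ∪ C) ∖ B = {2,3,4,10,11,13,16}
(A ∩ D) ∪ ((A ∪ C) ∖ B) = {1,2,3,4,5,8,10,11,13,16}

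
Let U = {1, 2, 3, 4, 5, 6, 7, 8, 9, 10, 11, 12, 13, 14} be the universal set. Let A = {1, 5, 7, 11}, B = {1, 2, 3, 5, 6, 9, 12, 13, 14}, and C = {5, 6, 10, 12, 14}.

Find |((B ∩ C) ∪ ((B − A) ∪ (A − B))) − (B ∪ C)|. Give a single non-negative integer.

B ∩ C = {5, 6, 12, 14}
B − A = {2, 3, 6, 9, 12, 13, 14}
A − B = {7, 11}
(B − A) ∪ (A − B) = {2, 3, 6, 7, 9, 11, 12, 13, 14}
(B ∩ C) ∪ ((B − A) ∪ (A − B)) = {2, 3, 5, 6, 7, 9, 11, 12, 13, 14}
B ∪ C = {1, 2, 3, 5, 6, 9, 10, 12, 13, 14}
((B ∩ C) ∪ ((B − A) ∪ (A − B))) − (B ∪ C) = {7, 11}
|((B ∩ C) ∪ ((B − A) ∪ (A − B))) − (B ∪ C)| = 2

2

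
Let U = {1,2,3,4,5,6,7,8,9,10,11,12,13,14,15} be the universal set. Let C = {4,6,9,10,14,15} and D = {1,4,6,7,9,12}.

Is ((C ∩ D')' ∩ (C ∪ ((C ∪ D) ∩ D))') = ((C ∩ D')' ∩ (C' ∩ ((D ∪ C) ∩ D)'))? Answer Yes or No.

D' = {2,3,5,8,10,11,13,14,15}
C ∩ D' = {10,14,15}
(C ∩ D')' = {1,2,3,4,5,6,7,8,9,11,12,13}
C ∪ D = {1,4,6,7,9,10,12,14,15}
(C ∪ D) ∩ D = {1,4,6,7,9,12}
C ∪ ((C ∪ D) ∩ D) = {1,4,6,7,9,10,12,14,15}
(C ∪ ((C ∪ D) ∩ D))' = {2,3,5,8,11,13}
(C ∩ D')' ∩ (C ∪ ((C ∪ D) ∩ D))' = {2,3,5,8,11,13}
C' = {1,2,3,5,7,8,11,12,13}
D ∪ C = {1,4,6,7,9,10,12,14,15}
(D ∪ C) ∩ D = {1,4,6,7,9,12}
((D ∪ C) ∩ D)' = {2,3,5,8,10,11,13,14,15}
C' ∩ ((D ∪ C) ∩ D)' = {2,3,5,8,11,13}
(C ∩ D')' ∩ (C' ∩ ((D ∪ C) ∩ D)') = {2,3,5,8,11,13}
Both equal {2,3,5,8,11,13}, so (C ∩ D')' ∩ (C ∪ ((C ∪ D) ∩ D))' = (C ∩ D')' ∩ (C' ∩ ((D ∪ C) ∩ D)').

Yes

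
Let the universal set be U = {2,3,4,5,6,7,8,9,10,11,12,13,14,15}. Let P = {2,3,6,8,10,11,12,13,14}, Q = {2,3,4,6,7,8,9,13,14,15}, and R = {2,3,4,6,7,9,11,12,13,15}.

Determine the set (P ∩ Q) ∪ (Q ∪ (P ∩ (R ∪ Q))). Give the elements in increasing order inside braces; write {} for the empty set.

{2,3,4,6,7,8,9,11,12,13,14,15}

P ∩ Q = {2,3,6,8,13,14}
R ∪ Q = {2,3,4,6,7,8,9,11,12,13,14,15}
P ∩ (R ∪ Q) = {2,3,6,8,11,12,13,14}
Q ∪ (P ∩ (R ∪ Q)) = {2,3,4,6,7,8,9,11,12,13,14,15}
(P ∩ Q) ∪ (Q ∪ (P ∩ (R ∪ Q))) = {2,3,4,6,7,8,9,11,12,13,14,15}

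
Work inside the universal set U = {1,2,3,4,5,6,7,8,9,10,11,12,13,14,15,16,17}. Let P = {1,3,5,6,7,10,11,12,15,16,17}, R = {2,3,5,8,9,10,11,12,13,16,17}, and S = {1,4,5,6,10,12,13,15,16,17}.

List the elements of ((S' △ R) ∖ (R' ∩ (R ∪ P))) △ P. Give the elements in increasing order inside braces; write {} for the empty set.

S' = {2,3,7,8,9,11,14}
S' △ R = {5,7,10,12,13,14,16,17}
R' = {1,4,6,7,14,15}
R ∪ P = {1,2,3,5,6,7,8,9,10,11,12,13,15,16,17}
R' ∩ (R ∪ P) = {1,6,7,15}
(S' △ R) ∖ (R' ∩ (R ∪ P)) = {5,10,12,13,14,16,17}
((S' △ R) ∖ (R' ∩ (R ∪ P))) △ P = {1,3,6,7,11,13,14,15}

{1,3,6,7,11,13,14,15}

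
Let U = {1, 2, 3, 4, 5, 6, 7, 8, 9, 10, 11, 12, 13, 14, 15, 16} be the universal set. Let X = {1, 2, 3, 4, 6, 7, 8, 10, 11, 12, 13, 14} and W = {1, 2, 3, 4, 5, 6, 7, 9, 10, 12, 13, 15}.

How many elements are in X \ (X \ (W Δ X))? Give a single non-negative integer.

3

W Δ X = {5, 8, 9, 11, 14, 15}
X \ (W Δ X) = {1, 2, 3, 4, 6, 7, 10, 12, 13}
X \ (X \ (W Δ X)) = {8, 11, 14}
|X \ (X \ (W Δ X))| = 3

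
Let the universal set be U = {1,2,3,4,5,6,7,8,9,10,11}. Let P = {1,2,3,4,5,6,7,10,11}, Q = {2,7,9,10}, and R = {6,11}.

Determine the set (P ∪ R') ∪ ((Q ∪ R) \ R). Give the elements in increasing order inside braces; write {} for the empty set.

{1,2,3,4,5,6,7,8,9,10,11}

R' = {1,2,3,4,5,7,8,9,10}
P ∪ R' = {1,2,3,4,5,6,7,8,9,10,11}
Q ∪ R = {2,6,7,9,10,11}
(Q ∪ R) \ R = {2,7,9,10}
(P ∪ R') ∪ ((Q ∪ R) \ R) = {1,2,3,4,5,6,7,8,9,10,11}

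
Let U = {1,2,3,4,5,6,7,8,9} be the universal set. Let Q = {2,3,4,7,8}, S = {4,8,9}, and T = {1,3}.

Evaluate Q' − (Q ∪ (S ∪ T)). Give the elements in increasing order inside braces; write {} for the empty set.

{5,6}

Q' = {1,5,6,9}
S ∪ T = {1,3,4,8,9}
Q ∪ (S ∪ T) = {1,2,3,4,7,8,9}
Q' − (Q ∪ (S ∪ T)) = {5,6}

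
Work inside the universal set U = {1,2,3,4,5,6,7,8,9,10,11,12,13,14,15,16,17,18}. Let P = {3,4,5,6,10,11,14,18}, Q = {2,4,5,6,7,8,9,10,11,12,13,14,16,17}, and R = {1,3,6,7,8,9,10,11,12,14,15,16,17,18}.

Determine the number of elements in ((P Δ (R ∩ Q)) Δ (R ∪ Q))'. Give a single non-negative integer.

R ∩ Q = {6,7,8,9,10,11,12,14,16,17}
P Δ (R ∩ Q) = {3,4,5,7,8,9,12,16,17,18}
R ∪ Q = {1,2,3,4,5,6,7,8,9,10,11,12,13,14,15,16,17,18}
(P Δ (R ∩ Q)) Δ (R ∪ Q) = {1,2,6,10,11,13,14,15}
((P Δ (R ∩ Q)) Δ (R ∪ Q))' = {3,4,5,7,8,9,12,16,17,18}
|((P Δ (R ∩ Q)) Δ (R ∪ Q))'| = 10

10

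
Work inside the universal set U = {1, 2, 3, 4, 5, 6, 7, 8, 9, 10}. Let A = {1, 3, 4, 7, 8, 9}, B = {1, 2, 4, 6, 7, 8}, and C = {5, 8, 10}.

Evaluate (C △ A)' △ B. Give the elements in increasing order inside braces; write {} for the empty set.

C △ A = {1, 3, 4, 5, 7, 9, 10}
(C △ A)' = {2, 6, 8}
(C △ A)' △ B = {1, 4, 7}

{1, 4, 7}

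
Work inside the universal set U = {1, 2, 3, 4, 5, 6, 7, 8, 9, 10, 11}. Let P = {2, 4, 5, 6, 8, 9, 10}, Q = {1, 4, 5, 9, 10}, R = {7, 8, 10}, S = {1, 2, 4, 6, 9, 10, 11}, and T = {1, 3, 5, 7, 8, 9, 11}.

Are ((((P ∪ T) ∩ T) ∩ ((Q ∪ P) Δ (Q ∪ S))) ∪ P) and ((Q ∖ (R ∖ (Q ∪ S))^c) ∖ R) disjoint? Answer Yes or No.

P ∪ T = {1, 2, 3, 4, 5, 6, 7, 8, 9, 10, 11}
(P ∪ T) ∩ T = {1, 3, 5, 7, 8, 9, 11}
Q ∪ P = {1, 2, 4, 5, 6, 8, 9, 10}
Q ∪ S = {1, 2, 4, 5, 6, 9, 10, 11}
(Q ∪ P) Δ (Q ∪ S) = {8, 11}
((P ∪ T) ∩ T) ∩ ((Q ∪ P) Δ (Q ∪ S)) = {8, 11}
(((P ∪ T) ∩ T) ∩ ((Q ∪ P) Δ (Q ∪ S))) ∪ P = {2, 4, 5, 6, 8, 9, 10, 11}
R ∖ (Q ∪ S) = {7, 8}
(R ∖ (Q ∪ S))^c = {1, 2, 3, 4, 5, 6, 9, 10, 11}
Q ∖ (R ∖ (Q ∪ S))^c = {}
(Q ∖ (R ∖ (Q ∪ S))^c) ∖ R = {}
{2, 4, 5, 6, 8, 9, 10, 11} and {} share no elements.

Yes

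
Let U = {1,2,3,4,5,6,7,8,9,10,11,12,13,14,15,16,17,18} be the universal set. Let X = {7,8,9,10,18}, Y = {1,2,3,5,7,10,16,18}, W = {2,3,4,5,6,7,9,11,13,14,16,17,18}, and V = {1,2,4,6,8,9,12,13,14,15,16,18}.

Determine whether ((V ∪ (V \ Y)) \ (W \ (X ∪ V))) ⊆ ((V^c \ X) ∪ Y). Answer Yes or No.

No

V \ Y = {4,6,8,9,12,13,14,15}
V ∪ (V \ Y) = {1,2,4,6,8,9,12,13,14,15,16,18}
X ∪ V = {1,2,4,6,7,8,9,10,12,13,14,15,16,18}
W \ (X ∪ V) = {3,5,11,17}
(V ∪ (V \ Y)) \ (W \ (X ∪ V)) = {1,2,4,6,8,9,12,13,14,15,16,18}
V^c = {3,5,7,10,11,17}
V^c \ X = {3,5,11,17}
(V^c \ X) ∪ Y = {1,2,3,5,7,10,11,16,17,18}
4 ∈ (V ∪ (V \ Y)) \ (W \ (X ∪ V)) but 4 ∉ (V^c \ X) ∪ Y, so the inclusion fails.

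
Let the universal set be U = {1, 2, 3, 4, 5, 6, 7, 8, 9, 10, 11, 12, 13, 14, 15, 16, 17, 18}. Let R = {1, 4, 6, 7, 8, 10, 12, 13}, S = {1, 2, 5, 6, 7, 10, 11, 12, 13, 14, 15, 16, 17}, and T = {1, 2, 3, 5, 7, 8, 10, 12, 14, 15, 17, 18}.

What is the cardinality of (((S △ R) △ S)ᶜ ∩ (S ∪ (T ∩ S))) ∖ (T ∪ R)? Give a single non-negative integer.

2

S △ R = {2, 4, 5, 8, 11, 14, 15, 16, 17}
(S △ R) △ S = {1, 4, 6, 7, 8, 10, 12, 13}
((S △ R) △ S)ᶜ = {2, 3, 5, 9, 11, 14, 15, 16, 17, 18}
T ∩ S = {1, 2, 5, 7, 10, 12, 14, 15, 17}
S ∪ (T ∩ S) = {1, 2, 5, 6, 7, 10, 11, 12, 13, 14, 15, 16, 17}
((S △ R) △ S)ᶜ ∩ (S ∪ (T ∩ S)) = {2, 5, 11, 14, 15, 16, 17}
T ∪ R = {1, 2, 3, 4, 5, 6, 7, 8, 10, 12, 13, 14, 15, 17, 18}
(((S △ R) △ S)ᶜ ∩ (S ∪ (T ∩ S))) ∖ (T ∪ R) = {11, 16}
|(((S △ R) △ S)ᶜ ∩ (S ∪ (T ∩ S))) ∖ (T ∪ R)| = 2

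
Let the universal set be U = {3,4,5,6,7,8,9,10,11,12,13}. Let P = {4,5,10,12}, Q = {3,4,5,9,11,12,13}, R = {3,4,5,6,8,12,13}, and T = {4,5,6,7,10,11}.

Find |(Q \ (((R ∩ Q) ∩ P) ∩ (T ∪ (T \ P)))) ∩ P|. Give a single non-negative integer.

1

R ∩ Q = {3,4,5,12,13}
(R ∩ Q) ∩ P = {4,5,12}
T \ P = {6,7,11}
T ∪ (T \ P) = {4,5,6,7,10,11}
((R ∩ Q) ∩ P) ∩ (T ∪ (T \ P)) = {4,5}
Q \ (((R ∩ Q) ∩ P) ∩ (T ∪ (T \ P))) = {3,9,11,12,13}
(Q \ (((R ∩ Q) ∩ P) ∩ (T ∪ (T \ P)))) ∩ P = {12}
|(Q \ (((R ∩ Q) ∩ P) ∩ (T ∪ (T \ P)))) ∩ P| = 1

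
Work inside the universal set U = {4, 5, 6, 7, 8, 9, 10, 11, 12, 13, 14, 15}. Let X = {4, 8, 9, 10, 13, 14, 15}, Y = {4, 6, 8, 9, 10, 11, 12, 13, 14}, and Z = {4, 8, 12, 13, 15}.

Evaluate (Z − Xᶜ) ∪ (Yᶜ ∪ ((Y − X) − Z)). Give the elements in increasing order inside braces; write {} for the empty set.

{4, 5, 6, 7, 8, 11, 13, 15}

Xᶜ = {5, 6, 7, 11, 12}
Z − Xᶜ = {4, 8, 13, 15}
Yᶜ = {5, 7, 15}
Y − X = {6, 11, 12}
(Y − X) − Z = {6, 11}
Yᶜ ∪ ((Y − X) − Z) = {5, 6, 7, 11, 15}
(Z − Xᶜ) ∪ (Yᶜ ∪ ((Y − X) − Z)) = {4, 5, 6, 7, 8, 11, 13, 15}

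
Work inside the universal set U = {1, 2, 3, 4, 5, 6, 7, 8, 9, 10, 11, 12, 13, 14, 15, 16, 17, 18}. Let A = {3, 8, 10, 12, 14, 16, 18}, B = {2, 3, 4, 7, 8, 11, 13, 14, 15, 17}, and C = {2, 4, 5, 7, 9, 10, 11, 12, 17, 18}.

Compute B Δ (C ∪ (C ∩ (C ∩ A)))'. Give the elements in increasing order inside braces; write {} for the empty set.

{1, 2, 4, 6, 7, 11, 16, 17}

C ∩ A = {10, 12, 18}
C ∩ (C ∩ A) = {10, 12, 18}
C ∪ (C ∩ (C ∩ A)) = {2, 4, 5, 7, 9, 10, 11, 12, 17, 18}
(C ∪ (C ∩ (C ∩ A)))' = {1, 3, 6, 8, 13, 14, 15, 16}
B Δ (C ∪ (C ∩ (C ∩ A)))' = {1, 2, 4, 6, 7, 11, 16, 17}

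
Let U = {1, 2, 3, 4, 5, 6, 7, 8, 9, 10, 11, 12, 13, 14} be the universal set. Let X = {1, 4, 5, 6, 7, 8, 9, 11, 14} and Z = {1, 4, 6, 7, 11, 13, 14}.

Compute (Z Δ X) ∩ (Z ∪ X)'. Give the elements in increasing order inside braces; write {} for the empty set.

Z Δ X = {5, 8, 9, 13}
Z ∪ X = {1, 4, 5, 6, 7, 8, 9, 11, 13, 14}
(Z ∪ X)' = {2, 3, 10, 12}
(Z Δ X) ∩ (Z ∪ X)' = {}

{}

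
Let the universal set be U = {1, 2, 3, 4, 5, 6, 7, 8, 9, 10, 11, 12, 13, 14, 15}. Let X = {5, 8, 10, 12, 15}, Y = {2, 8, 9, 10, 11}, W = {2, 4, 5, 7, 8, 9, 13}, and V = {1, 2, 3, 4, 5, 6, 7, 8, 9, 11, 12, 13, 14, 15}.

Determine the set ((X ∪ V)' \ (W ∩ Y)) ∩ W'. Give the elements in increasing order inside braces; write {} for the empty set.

{}

X ∪ V = {1, 2, 3, 4, 5, 6, 7, 8, 9, 10, 11, 12, 13, 14, 15}
(X ∪ V)' = {}
W ∩ Y = {2, 8, 9}
(X ∪ V)' \ (W ∩ Y) = {}
W' = {1, 3, 6, 10, 11, 12, 14, 15}
((X ∪ V)' \ (W ∩ Y)) ∩ W' = {}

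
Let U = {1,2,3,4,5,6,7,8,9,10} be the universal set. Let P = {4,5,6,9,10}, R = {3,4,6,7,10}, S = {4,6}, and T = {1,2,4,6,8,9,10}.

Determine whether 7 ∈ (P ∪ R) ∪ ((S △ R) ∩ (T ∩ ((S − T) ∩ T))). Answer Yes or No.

7 ∉ P and 7 ∈ R, so 7 ∈ P ∪ R
7 ∉ S and 7 ∈ R, so 7 ∈ S △ R
7 ∉ S and 7 ∉ T, so 7 ∉ S − T
7 ∉ (S − T) and 7 ∉ T, so 7 ∉ (S − T) ∩ T
7 ∉ T and 7 ∉ ((S − T) ∩ T), so 7 ∉ T ∩ ((S − T) ∩ T)
7 ∈ (S △ R) and 7 ∉ (T ∩ ((S − T) ∩ T)), so 7 ∉ (S △ R) ∩ (T ∩ ((S − T) ∩ T))
7 ∈ (P ∪ R) and 7 ∉ ((S △ R) ∩ (T ∩ ((S − T) ∩ T))), so 7 ∈ (P ∪ R) ∪ ((S △ R) ∩ (T ∩ ((S − T) ∩ T)))

Yes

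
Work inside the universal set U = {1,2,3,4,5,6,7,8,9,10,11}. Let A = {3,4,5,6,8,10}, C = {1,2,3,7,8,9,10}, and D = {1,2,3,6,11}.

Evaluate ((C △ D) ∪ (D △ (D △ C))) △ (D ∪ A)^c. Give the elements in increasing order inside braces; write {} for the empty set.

{1,2,3,6,8,10,11}

C △ D = {6,7,8,9,10,11}
D △ C = {6,7,8,9,10,11}
D △ (D △ C) = {1,2,3,7,8,9,10}
(C △ D) ∪ (D △ (D △ C)) = {1,2,3,6,7,8,9,10,11}
D ∪ A = {1,2,3,4,5,6,8,10,11}
(D ∪ A)^c = {7,9}
((C △ D) ∪ (D △ (D △ C))) △ (D ∪ A)^c = {1,2,3,6,8,10,11}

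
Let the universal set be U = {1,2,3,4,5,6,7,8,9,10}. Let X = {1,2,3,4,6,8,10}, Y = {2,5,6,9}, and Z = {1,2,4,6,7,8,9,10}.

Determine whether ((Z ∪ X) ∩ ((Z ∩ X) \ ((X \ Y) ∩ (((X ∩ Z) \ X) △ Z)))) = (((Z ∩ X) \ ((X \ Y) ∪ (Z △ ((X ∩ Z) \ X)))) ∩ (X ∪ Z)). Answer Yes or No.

Z ∪ X = {1,2,3,4,6,7,8,9,10}
Z ∩ X = {1,2,4,6,8,10}
X \ Y = {1,3,4,8,10}
X ∩ Z = {1,2,4,6,8,10}
(X ∩ Z) \ X = {}
((X ∩ Z) \ X) △ Z = {1,2,4,6,7,8,9,10}
(X \ Y) ∩ (((X ∩ Z) \ X) △ Z) = {1,4,8,10}
(Z ∩ X) \ ((X \ Y) ∩ (((X ∩ Z) \ X) △ Z)) = {2,6}
(Z ∪ X) ∩ ((Z ∩ X) \ ((X \ Y) ∩ (((X ∩ Z) \ X) △ Z))) = {2,6}
Z △ ((X ∩ Z) \ X) = {1,2,4,6,7,8,9,10}
(X \ Y) ∪ (Z △ ((X ∩ Z) \ X)) = {1,2,3,4,6,7,8,9,10}
(Z ∩ X) \ ((X \ Y) ∪ (Z △ ((X ∩ Z) \ X))) = {}
X ∪ Z = {1,2,3,4,6,7,8,9,10}
((Z ∩ X) \ ((X \ Y) ∪ (Z △ ((X ∩ Z) \ X)))) ∩ (X ∪ Z) = {}
2 ∈ (Z ∪ X) ∩ ((Z ∩ X) \ ((X \ Y) ∩ (((X ∩ Z) \ X) △ Z))) but 2 ∉ ((Z ∩ X) \ ((X \ Y) ∪ (Z △ ((X ∩ Z) \ X)))) ∩ (X ∪ Z), so they differ.

No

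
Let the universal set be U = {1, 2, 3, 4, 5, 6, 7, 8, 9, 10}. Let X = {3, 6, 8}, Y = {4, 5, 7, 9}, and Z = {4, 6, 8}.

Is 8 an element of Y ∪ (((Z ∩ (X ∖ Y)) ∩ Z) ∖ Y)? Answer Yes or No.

Yes

8 ∈ X and 8 ∉ Y, so 8 ∈ X ∖ Y
8 ∈ Z and 8 ∈ (X ∖ Y), so 8 ∈ Z ∩ (X ∖ Y)
8 ∈ (Z ∩ (X ∖ Y)) and 8 ∈ Z, so 8 ∈ (Z ∩ (X ∖ Y)) ∩ Z
8 ∈ ((Z ∩ (X ∖ Y)) ∩ Z) and 8 ∉ Y, so 8 ∈ ((Z ∩ (X ∖ Y)) ∩ Z) ∖ Y
8 ∉ Y and 8 ∈ (((Z ∩ (X ∖ Y)) ∩ Z) ∖ Y), so 8 ∈ Y ∪ (((Z ∩ (X ∖ Y)) ∩ Z) ∖ Y)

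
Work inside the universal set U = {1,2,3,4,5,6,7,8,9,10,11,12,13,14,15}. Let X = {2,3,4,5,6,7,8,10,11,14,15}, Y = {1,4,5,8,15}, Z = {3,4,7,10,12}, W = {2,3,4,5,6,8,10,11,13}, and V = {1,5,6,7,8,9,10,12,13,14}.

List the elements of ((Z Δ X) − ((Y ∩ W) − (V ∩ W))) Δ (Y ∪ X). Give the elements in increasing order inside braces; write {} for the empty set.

{1,3,4,7,10,12}

Z Δ X = {2,5,6,8,11,12,14,15}
Y ∩ W = {4,5,8}
V ∩ W = {5,6,8,10,13}
(Y ∩ W) − (V ∩ W) = {4}
(Z Δ X) − ((Y ∩ W) − (V ∩ W)) = {2,5,6,8,11,12,14,15}
Y ∪ X = {1,2,3,4,5,6,7,8,10,11,14,15}
((Z Δ X) − ((Y ∩ W) − (V ∩ W))) Δ (Y ∪ X) = {1,3,4,7,10,12}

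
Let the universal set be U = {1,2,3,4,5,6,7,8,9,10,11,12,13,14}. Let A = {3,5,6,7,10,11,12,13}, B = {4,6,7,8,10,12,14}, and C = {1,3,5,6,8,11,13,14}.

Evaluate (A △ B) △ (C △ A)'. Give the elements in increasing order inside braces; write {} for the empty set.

A △ B = {3,4,5,8,11,13,14}
C △ A = {1,7,8,10,12,14}
(C △ A)' = {2,3,4,5,6,9,11,13}
(A △ B) △ (C △ A)' = {2,6,8,9,14}

{2,6,8,9,14}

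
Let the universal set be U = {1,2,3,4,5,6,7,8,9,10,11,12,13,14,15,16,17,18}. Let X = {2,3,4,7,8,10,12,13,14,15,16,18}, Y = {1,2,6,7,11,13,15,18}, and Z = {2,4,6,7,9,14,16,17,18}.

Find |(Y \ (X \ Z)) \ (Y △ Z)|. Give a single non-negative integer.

4

X \ Z = {3,8,10,12,13,15}
Y \ (X \ Z) = {1,2,6,7,11,18}
Y △ Z = {1,4,9,11,13,14,15,16,17}
(Y \ (X \ Z)) \ (Y △ Z) = {2,6,7,18}
|(Y \ (X \ Z)) \ (Y △ Z)| = 4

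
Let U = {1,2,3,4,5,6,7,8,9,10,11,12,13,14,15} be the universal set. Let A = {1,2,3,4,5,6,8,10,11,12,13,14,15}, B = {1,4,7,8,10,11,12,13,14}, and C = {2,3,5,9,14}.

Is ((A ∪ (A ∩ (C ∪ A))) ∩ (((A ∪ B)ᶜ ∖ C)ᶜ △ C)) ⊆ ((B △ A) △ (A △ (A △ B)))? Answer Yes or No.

Yes

C ∪ A = {1,2,3,4,5,6,8,9,10,11,12,13,14,15}
A ∩ (C ∪ A) = {1,2,3,4,5,6,8,10,11,12,13,14,15}
A ∪ (A ∩ (C ∪ A)) = {1,2,3,4,5,6,8,10,11,12,13,14,15}
A ∪ B = {1,2,3,4,5,6,7,8,10,11,12,13,14,15}
(A ∪ B)ᶜ = {9}
(A ∪ B)ᶜ ∖ C = {}
((A ∪ B)ᶜ ∖ C)ᶜ = {1,2,3,4,5,6,7,8,9,10,11,12,13,14,15}
((A ∪ B)ᶜ ∖ C)ᶜ △ C = {1,4,6,7,8,10,11,12,13,15}
(A ∪ (A ∩ (C ∪ A))) ∩ (((A ∪ B)ᶜ ∖ C)ᶜ △ C) = {1,4,6,8,10,11,12,13,15}
B △ A = {2,3,5,6,7,15}
A △ B = {2,3,5,6,7,15}
A △ (A △ B) = {1,4,7,8,10,11,12,13,14}
(B △ A) △ (A △ (A △ B)) = {1,2,3,4,5,6,8,10,11,12,13,14,15}
Every element of {1,4,6,8,10,11,12,13,15} is in {1,2,3,4,5,6,8,10,11,12,13,14,15}, so (A ∪ (A ∩ (C ∪ A))) ∩ (((A ∪ B)ᶜ ∖ C)ᶜ △ C) ⊆ (B △ A) △ (A △ (A △ B)).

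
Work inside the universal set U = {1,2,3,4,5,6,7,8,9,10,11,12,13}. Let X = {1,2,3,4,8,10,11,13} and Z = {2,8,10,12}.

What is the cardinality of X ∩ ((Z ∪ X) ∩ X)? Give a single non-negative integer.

Z ∪ X = {1,2,3,4,8,10,11,12,13}
(Z ∪ X) ∩ X = {1,2,3,4,8,10,11,13}
X ∩ ((Z ∪ X) ∩ X) = {1,2,3,4,8,10,11,13}
|X ∩ ((Z ∪ X) ∩ X)| = 8

8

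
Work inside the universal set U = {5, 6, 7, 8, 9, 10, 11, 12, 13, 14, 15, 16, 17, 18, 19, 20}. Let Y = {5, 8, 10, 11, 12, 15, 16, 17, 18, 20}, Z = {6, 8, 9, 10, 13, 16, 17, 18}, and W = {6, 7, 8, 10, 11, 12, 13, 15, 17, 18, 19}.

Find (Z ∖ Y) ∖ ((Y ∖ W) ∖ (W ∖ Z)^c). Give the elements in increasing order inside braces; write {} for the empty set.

{6, 9, 13}

Z ∖ Y = {6, 9, 13}
Y ∖ W = {5, 16, 20}
W ∖ Z = {7, 11, 12, 15, 19}
(W ∖ Z)^c = {5, 6, 8, 9, 10, 13, 14, 16, 17, 18, 20}
(Y ∖ W) ∖ (W ∖ Z)^c = {}
(Z ∖ Y) ∖ ((Y ∖ W) ∖ (W ∖ Z)^c) = {6, 9, 13}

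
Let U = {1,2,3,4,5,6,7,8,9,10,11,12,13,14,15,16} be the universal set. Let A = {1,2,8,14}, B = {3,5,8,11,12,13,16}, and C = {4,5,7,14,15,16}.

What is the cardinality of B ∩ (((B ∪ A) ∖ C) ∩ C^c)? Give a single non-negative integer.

5

B ∪ A = {1,2,3,5,8,11,12,13,14,16}
(B ∪ A) ∖ C = {1,2,3,8,11,12,13}
C^c = {1,2,3,6,8,9,10,11,12,13}
((B ∪ A) ∖ C) ∩ C^c = {1,2,3,8,11,12,13}
B ∩ (((B ∪ A) ∖ C) ∩ C^c) = {3,8,11,12,13}
|B ∩ (((B ∪ A) ∖ C) ∩ C^c)| = 5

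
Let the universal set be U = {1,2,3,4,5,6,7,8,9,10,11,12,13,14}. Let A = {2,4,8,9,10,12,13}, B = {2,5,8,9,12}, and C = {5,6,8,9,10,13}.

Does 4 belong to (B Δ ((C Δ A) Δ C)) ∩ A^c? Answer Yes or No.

No

4 ∉ C and 4 ∈ A, so 4 ∈ C Δ A
4 ∈ (C Δ A) and 4 ∉ C, so 4 ∈ (C Δ A) Δ C
4 ∉ B and 4 ∈ ((C Δ A) Δ C), so 4 ∈ B Δ ((C Δ A) Δ C)
4 ∈ A, so 4 ∉ A^c
4 ∈ (B Δ ((C Δ A) Δ C)) and 4 ∉ A^c, so 4 ∉ (B Δ ((C Δ A) Δ C)) ∩ A^c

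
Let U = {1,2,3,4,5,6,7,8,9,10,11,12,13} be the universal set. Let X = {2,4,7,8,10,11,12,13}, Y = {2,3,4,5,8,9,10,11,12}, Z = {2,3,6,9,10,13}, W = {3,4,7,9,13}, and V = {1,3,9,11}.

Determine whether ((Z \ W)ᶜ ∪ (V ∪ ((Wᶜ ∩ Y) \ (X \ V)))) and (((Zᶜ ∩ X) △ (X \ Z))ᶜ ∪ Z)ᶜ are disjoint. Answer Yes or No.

Z \ W = {2,6,10}
(Z \ W)ᶜ = {1,3,4,5,7,8,9,11,12,13}
Wᶜ = {1,2,5,6,8,10,11,12}
Wᶜ ∩ Y = {2,5,8,10,11,12}
X \ V = {2,4,7,8,10,12,13}
(Wᶜ ∩ Y) \ (X \ V) = {5,11}
V ∪ ((Wᶜ ∩ Y) \ (X \ V)) = {1,3,5,9,11}
(Z \ W)ᶜ ∪ (V ∪ ((Wᶜ ∩ Y) \ (X \ V))) = {1,3,4,5,7,8,9,11,12,13}
Zᶜ = {1,4,5,7,8,11,12}
Zᶜ ∩ X = {4,7,8,11,12}
X \ Z = {4,7,8,11,12}
(Zᶜ ∩ X) △ (X \ Z) = {}
((Zᶜ ∩ X) △ (X \ Z))ᶜ = {1,2,3,4,5,6,7,8,9,10,11,12,13}
((Zᶜ ∩ X) △ (X \ Z))ᶜ ∪ Z = {1,2,3,4,5,6,7,8,9,10,11,12,13}
(((Zᶜ ∩ X) △ (X \ Z))ᶜ ∪ Z)ᶜ = {}
{1,3,4,5,7,8,9,11,12,13} and {} share no elements.

Yes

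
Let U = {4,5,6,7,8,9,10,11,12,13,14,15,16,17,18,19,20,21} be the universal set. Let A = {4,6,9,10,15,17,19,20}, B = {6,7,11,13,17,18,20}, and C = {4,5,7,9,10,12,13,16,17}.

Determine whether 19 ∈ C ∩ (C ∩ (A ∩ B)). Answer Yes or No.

19 ∈ A and 19 ∉ B, so 19 ∉ A ∩ B
19 ∉ C and 19 ∉ (A ∩ B), so 19 ∉ C ∩ (A ∩ B)
19 ∉ C and 19 ∉ (C ∩ (A ∩ B)), so 19 ∉ C ∩ (C ∩ (A ∩ B))

No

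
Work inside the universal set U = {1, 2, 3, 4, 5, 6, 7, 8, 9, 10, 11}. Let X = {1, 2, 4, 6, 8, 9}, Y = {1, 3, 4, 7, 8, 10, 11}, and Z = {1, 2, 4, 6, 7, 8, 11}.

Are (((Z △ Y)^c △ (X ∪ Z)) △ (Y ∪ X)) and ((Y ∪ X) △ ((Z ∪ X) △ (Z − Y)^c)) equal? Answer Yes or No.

No

Z △ Y = {2, 3, 6, 10}
(Z △ Y)^c = {1, 4, 5, 7, 8, 9, 11}
X ∪ Z = {1, 2, 4, 6, 7, 8, 9, 11}
(Z △ Y)^c △ (X ∪ Z) = {2, 5, 6}
Y ∪ X = {1, 2, 3, 4, 6, 7, 8, 9, 10, 11}
((Z △ Y)^c △ (X ∪ Z)) △ (Y ∪ X) = {1, 3, 4, 5, 7, 8, 9, 10, 11}
Z ∪ X = {1, 2, 4, 6, 7, 8, 9, 11}
Z − Y = {2, 6}
(Z − Y)^c = {1, 3, 4, 5, 7, 8, 9, 10, 11}
(Z ∪ X) △ (Z − Y)^c = {2, 3, 5, 6, 10}
(Y ∪ X) △ ((Z ∪ X) △ (Z − Y)^c) = {1, 4, 5, 7, 8, 9, 11}
3 ∈ ((Z △ Y)^c △ (X ∪ Z)) △ (Y ∪ X) but 3 ∉ (Y ∪ X) △ ((Z ∪ X) △ (Z − Y)^c), so they differ.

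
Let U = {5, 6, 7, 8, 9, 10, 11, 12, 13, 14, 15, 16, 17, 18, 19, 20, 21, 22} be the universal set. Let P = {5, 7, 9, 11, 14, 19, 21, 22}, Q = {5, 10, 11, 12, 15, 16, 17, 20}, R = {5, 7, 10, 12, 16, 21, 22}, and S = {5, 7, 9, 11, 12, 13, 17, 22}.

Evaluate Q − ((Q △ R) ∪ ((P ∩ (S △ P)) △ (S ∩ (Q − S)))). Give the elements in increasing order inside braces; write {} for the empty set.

Q △ R = {7, 11, 15, 17, 20, 21, 22}
S △ P = {12, 13, 14, 17, 19, 21}
P ∩ (S △ P) = {14, 19, 21}
Q − S = {10, 15, 16, 20}
S ∩ (Q − S) = {}
(P ∩ (S △ P)) △ (S ∩ (Q − S)) = {14, 19, 21}
(Q △ R) ∪ ((P ∩ (S △ P)) △ (S ∩ (Q − S))) = {7, 11, 14, 15, 17, 19, 20, 21, 22}
Q − ((Q △ R) ∪ ((P ∩ (S △ P)) △ (S ∩ (Q − S)))) = {5, 10, 12, 16}

{5, 10, 12, 16}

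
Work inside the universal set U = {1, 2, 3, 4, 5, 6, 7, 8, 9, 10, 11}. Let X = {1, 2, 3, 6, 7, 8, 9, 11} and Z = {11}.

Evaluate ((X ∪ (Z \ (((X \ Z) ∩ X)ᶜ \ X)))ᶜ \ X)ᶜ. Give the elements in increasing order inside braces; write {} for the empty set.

X \ Z = {1, 2, 3, 6, 7, 8, 9}
(X \ Z) ∩ X = {1, 2, 3, 6, 7, 8, 9}
((X \ Z) ∩ X)ᶜ = {4, 5, 10, 11}
((X \ Z) ∩ X)ᶜ \ X = {4, 5, 10}
Z \ (((X \ Z) ∩ X)ᶜ \ X) = {11}
X ∪ (Z \ (((X \ Z) ∩ X)ᶜ \ X)) = {1, 2, 3, 6, 7, 8, 9, 11}
(X ∪ (Z \ (((X \ Z) ∩ X)ᶜ \ X)))ᶜ = {4, 5, 10}
(X ∪ (Z \ (((X \ Z) ∩ X)ᶜ \ X)))ᶜ \ X = {4, 5, 10}
((X ∪ (Z \ (((X \ Z) ∩ X)ᶜ \ X)))ᶜ \ X)ᶜ = {1, 2, 3, 6, 7, 8, 9, 11}

{1, 2, 3, 6, 7, 8, 9, 11}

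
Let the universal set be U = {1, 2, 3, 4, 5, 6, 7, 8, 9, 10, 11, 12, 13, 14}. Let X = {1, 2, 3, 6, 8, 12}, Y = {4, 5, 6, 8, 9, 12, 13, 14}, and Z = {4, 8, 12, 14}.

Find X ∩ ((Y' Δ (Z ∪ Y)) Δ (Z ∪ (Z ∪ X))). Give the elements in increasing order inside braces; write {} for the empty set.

Y' = {1, 2, 3, 7, 10, 11}
Z ∪ Y = {4, 5, 6, 8, 9, 12, 13, 14}
Y' Δ (Z ∪ Y) = {1, 2, 3, 4, 5, 6, 7, 8, 9, 10, 11, 12, 13, 14}
Z ∪ X = {1, 2, 3, 4, 6, 8, 12, 14}
Z ∪ (Z ∪ X) = {1, 2, 3, 4, 6, 8, 12, 14}
(Y' Δ (Z ∪ Y)) Δ (Z ∪ (Z ∪ X)) = {5, 7, 9, 10, 11, 13}
X ∩ ((Y' Δ (Z ∪ Y)) Δ (Z ∪ (Z ∪ X))) = {}

{}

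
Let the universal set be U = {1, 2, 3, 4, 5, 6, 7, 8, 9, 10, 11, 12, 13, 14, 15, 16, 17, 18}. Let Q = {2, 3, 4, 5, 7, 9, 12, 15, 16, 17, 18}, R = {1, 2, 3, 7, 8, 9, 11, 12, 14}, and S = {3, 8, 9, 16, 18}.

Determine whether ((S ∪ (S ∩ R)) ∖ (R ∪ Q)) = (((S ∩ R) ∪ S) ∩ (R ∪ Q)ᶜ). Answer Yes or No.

Yes

S ∩ R = {3, 8, 9}
S ∪ (S ∩ R) = {3, 8, 9, 16, 18}
R ∪ Q = {1, 2, 3, 4, 5, 7, 8, 9, 11, 12, 14, 15, 16, 17, 18}
(S ∪ (S ∩ R)) ∖ (R ∪ Q) = {}
(S ∩ R) ∪ S = {3, 8, 9, 16, 18}
(R ∪ Q)ᶜ = {6, 10, 13}
((S ∩ R) ∪ S) ∩ (R ∪ Q)ᶜ = {}
Both equal {}, so (S ∪ (S ∩ R)) ∖ (R ∪ Q) = ((S ∩ R) ∪ S) ∩ (R ∪ Q)ᶜ.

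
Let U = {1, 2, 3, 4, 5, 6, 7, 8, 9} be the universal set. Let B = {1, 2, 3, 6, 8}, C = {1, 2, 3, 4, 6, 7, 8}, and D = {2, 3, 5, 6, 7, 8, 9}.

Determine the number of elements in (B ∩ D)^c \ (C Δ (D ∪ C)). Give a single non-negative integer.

3

B ∩ D = {2, 3, 6, 8}
(B ∩ D)^c = {1, 4, 5, 7, 9}
D ∪ C = {1, 2, 3, 4, 5, 6, 7, 8, 9}
C Δ (D ∪ C) = {5, 9}
(B ∩ D)^c \ (C Δ (D ∪ C)) = {1, 4, 7}
|(B ∩ D)^c \ (C Δ (D ∪ C))| = 3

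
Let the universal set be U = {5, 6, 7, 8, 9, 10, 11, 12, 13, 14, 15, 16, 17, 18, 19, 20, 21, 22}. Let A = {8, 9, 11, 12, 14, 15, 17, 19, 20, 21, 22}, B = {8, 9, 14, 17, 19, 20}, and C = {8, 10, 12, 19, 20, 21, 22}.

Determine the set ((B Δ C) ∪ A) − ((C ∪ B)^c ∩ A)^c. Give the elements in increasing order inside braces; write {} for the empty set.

{11, 15}

B Δ C = {9, 10, 12, 14, 17, 21, 22}
(B Δ C) ∪ A = {8, 9, 10, 11, 12, 14, 15, 17, 19, 20, 21, 22}
C ∪ B = {8, 9, 10, 12, 14, 17, 19, 20, 21, 22}
(C ∪ B)^c = {5, 6, 7, 11, 13, 15, 16, 18}
(C ∪ B)^c ∩ A = {11, 15}
((C ∪ B)^c ∩ A)^c = {5, 6, 7, 8, 9, 10, 12, 13, 14, 16, 17, 18, 19, 20, 21, 22}
((B Δ C) ∪ A) − ((C ∪ B)^c ∩ A)^c = {11, 15}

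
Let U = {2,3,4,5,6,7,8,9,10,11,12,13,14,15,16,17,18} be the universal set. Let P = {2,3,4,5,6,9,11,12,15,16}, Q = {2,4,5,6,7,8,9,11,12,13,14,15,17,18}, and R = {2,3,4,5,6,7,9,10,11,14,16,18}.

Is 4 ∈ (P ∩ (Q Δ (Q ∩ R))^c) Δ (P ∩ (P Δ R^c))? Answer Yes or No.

No

4 ∈ Q and 4 ∈ R, so 4 ∈ Q ∩ R
4 ∈ Q and 4 ∈ (Q ∩ R), so 4 ∉ Q Δ (Q ∩ R)
4 ∈ (Q Δ (Q ∩ R))^c since 4 ∉ (Q Δ (Q ∩ R))
4 ∈ P and 4 ∈ (Q Δ (Q ∩ R))^c, so 4 ∈ P ∩ (Q Δ (Q ∩ R))^c
4 ∈ R, so 4 ∉ R^c
4 ∈ P and 4 ∉ R^c, so 4 ∈ P Δ R^c
4 ∈ P and 4 ∈ (P Δ R^c), so 4 ∈ P ∩ (P Δ R^c)
4 ∈ (P ∩ (Q Δ (Q ∩ R))^c) and 4 ∈ (P ∩ (P Δ R^c)), so 4 ∉ (P ∩ (Q Δ (Q ∩ R))^c) Δ (P ∩ (P Δ R^c))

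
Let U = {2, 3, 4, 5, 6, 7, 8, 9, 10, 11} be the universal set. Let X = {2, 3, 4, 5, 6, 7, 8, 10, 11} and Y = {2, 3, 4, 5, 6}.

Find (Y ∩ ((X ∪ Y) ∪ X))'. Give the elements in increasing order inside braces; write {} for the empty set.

{7, 8, 9, 10, 11}

X ∪ Y = {2, 3, 4, 5, 6, 7, 8, 10, 11}
(X ∪ Y) ∪ X = {2, 3, 4, 5, 6, 7, 8, 10, 11}
Y ∩ ((X ∪ Y) ∪ X) = {2, 3, 4, 5, 6}
(Y ∩ ((X ∪ Y) ∪ X))' = {7, 8, 9, 10, 11}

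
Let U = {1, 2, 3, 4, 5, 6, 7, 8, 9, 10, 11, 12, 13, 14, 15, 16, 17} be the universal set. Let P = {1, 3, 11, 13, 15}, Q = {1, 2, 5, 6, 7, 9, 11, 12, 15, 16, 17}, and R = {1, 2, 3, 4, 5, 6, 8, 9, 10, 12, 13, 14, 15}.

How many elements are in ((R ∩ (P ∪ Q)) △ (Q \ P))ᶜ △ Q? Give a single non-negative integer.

P ∪ Q = {1, 2, 3, 5, 6, 7, 9, 11, 12, 13, 15, 16, 17}
R ∩ (P ∪ Q) = {1, 2, 3, 5, 6, 9, 12, 13, 15}
Q \ P = {2, 5, 6, 7, 9, 12, 16, 17}
(R ∩ (P ∪ Q)) △ (Q \ P) = {1, 3, 7, 13, 15, 16, 17}
((R ∩ (P ∪ Q)) △ (Q \ P))ᶜ = {2, 4, 5, 6, 8, 9, 10, 11, 12, 14}
((R ∩ (P ∪ Q)) △ (Q \ P))ᶜ △ Q = {1, 4, 7, 8, 10, 14, 15, 16, 17}
|((R ∩ (P ∪ Q)) △ (Q \ P))ᶜ △ Q| = 9

9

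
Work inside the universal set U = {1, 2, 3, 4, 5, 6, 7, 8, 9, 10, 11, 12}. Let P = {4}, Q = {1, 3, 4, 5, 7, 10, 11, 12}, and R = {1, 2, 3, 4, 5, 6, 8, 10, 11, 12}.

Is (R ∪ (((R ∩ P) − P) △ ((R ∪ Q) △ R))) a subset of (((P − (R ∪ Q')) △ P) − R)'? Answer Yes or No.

R ∩ P = {4}
(R ∩ P) − P = {}
R ∪ Q = {1, 2, 3, 4, 5, 6, 7, 8, 10, 11, 12}
(R ∪ Q) △ R = {7}
((R ∩ P) − P) △ ((R ∪ Q) △ R) = {7}
R ∪ (((R ∩ P) − P) △ ((R ∪ Q) △ R)) = {1, 2, 3, 4, 5, 6, 7, 8, 10, 11, 12}
Q' = {2, 6, 8, 9}
R ∪ Q' = {1, 2, 3, 4, 5, 6, 8, 9, 10, 11, 12}
P − (R ∪ Q') = {}
(P − (R ∪ Q')) △ P = {4}
((P − (R ∪ Q')) △ P) − R = {}
(((P − (R ∪ Q')) △ P) − R)' = {1, 2, 3, 4, 5, 6, 7, 8, 9, 10, 11, 12}
Every element of {1, 2, 3, 4, 5, 6, 7, 8, 10, 11, 12} is in {1, 2, 3, 4, 5, 6, 7, 8, 9, 10, 11, 12}, so R ∪ (((R ∩ P) − P) △ ((R ∪ Q) △ R)) ⊆ (((P − (R ∪ Q')) △ P) − R)'.

Yes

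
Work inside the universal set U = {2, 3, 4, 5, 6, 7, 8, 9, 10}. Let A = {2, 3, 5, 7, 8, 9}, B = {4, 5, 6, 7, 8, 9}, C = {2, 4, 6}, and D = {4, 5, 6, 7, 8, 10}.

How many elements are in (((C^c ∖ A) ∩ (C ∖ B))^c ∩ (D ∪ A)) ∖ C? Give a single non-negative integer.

C^c = {3, 5, 7, 8, 9, 10}
C^c ∖ A = {10}
C ∖ B = {2}
(C^c ∖ A) ∩ (C ∖ B) = {}
((C^c ∖ A) ∩ (C ∖ B))^c = {2, 3, 4, 5, 6, 7, 8, 9, 10}
D ∪ A = {2, 3, 4, 5, 6, 7, 8, 9, 10}
((C^c ∖ A) ∩ (C ∖ B))^c ∩ (D ∪ A) = {2, 3, 4, 5, 6, 7, 8, 9, 10}
(((C^c ∖ A) ∩ (C ∖ B))^c ∩ (D ∪ A)) ∖ C = {3, 5, 7, 8, 9, 10}
|(((C^c ∖ A) ∩ (C ∖ B))^c ∩ (D ∪ A)) ∖ C| = 6

6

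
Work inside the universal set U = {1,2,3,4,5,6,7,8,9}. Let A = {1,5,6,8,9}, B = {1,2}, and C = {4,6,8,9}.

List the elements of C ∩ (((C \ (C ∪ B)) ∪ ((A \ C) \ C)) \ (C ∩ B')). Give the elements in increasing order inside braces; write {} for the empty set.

{}

C ∪ B = {1,2,4,6,8,9}
C \ (C ∪ B) = {}
A \ C = {1,5}
(A \ C) \ C = {1,5}
(C \ (C ∪ B)) ∪ ((A \ C) \ C) = {1,5}
B' = {3,4,5,6,7,8,9}
C ∩ B' = {4,6,8,9}
((C \ (C ∪ B)) ∪ ((A \ C) \ C)) \ (C ∩ B') = {1,5}
C ∩ (((C \ (C ∪ B)) ∪ ((A \ C) \ C)) \ (C ∩ B')) = {}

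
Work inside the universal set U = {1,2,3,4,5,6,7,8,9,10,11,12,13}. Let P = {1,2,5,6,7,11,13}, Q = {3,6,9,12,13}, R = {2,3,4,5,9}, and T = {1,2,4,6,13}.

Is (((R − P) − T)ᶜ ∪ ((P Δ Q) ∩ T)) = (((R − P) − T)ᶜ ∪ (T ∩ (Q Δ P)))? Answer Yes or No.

Yes

R − P = {3,4,9}
(R − P) − T = {3,9}
((R − P) − T)ᶜ = {1,2,4,5,6,7,8,10,11,12,13}
P Δ Q = {1,2,3,5,7,9,11,12}
(P Δ Q) ∩ T = {1,2}
((R − P) − T)ᶜ ∪ ((P Δ Q) ∩ T) = {1,2,4,5,6,7,8,10,11,12,13}
Q Δ P = {1,2,3,5,7,9,11,12}
T ∩ (Q Δ P) = {1,2}
((R − P) − T)ᶜ ∪ (T ∩ (Q Δ P)) = {1,2,4,5,6,7,8,10,11,12,13}
Both equal {1,2,4,5,6,7,8,10,11,12,13}, so ((R − P) − T)ᶜ ∪ ((P Δ Q) ∩ T) = ((R − P) − T)ᶜ ∪ (T ∩ (Q Δ P)).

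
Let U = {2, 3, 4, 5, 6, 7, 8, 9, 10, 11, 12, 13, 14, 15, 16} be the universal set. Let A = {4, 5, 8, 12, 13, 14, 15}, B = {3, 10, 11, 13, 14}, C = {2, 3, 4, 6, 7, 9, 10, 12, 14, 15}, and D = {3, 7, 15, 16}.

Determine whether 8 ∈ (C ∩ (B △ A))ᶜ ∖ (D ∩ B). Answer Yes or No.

Yes

8 ∉ B and 8 ∈ A, so 8 ∈ B △ A
8 ∉ C and 8 ∈ (B △ A), so 8 ∉ C ∩ (B △ A)
8 ∈ (C ∩ (B △ A))ᶜ since 8 ∉ (C ∩ (B △ A))
8 ∉ D and 8 ∉ B, so 8 ∉ D ∩ B
8 ∈ (C ∩ (B △ A))ᶜ and 8 ∉ (D ∩ B), so 8 ∈ (C ∩ (B △ A))ᶜ ∖ (D ∩ B)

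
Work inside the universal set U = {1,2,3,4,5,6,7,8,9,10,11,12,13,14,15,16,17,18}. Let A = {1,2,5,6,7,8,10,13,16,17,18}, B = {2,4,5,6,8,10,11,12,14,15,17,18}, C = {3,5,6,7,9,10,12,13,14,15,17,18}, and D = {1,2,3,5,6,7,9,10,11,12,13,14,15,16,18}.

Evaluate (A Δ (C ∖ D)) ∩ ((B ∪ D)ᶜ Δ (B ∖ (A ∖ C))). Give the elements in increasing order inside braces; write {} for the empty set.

C ∖ D = {17}
A Δ (C ∖ D) = {1,2,5,6,7,8,10,13,16,18}
B ∪ D = {1,2,3,4,5,6,7,8,9,10,11,12,13,14,15,16,17,18}
(B ∪ D)ᶜ = {}
A ∖ C = {1,2,8,16}
B ∖ (A ∖ C) = {4,5,6,10,11,12,14,15,17,18}
(B ∪ D)ᶜ Δ (B ∖ (A ∖ C)) = {4,5,6,10,11,12,14,15,17,18}
(A Δ (C ∖ D)) ∩ ((B ∪ D)ᶜ Δ (B ∖ (A ∖ C))) = {5,6,10,18}

{5,6,10,18}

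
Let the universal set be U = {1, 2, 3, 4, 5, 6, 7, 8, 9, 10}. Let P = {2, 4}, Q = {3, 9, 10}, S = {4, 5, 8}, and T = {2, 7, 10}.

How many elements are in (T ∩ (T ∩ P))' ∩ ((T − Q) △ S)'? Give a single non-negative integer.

T ∩ P = {2}
T ∩ (T ∩ P) = {2}
(T ∩ (T ∩ P))' = {1, 3, 4, 5, 6, 7, 8, 9, 10}
T − Q = {2, 7}
(T − Q) △ S = {2, 4, 5, 7, 8}
((T − Q) △ S)' = {1, 3, 6, 9, 10}
(T ∩ (T ∩ P))' ∩ ((T − Q) △ S)' = {1, 3, 6, 9, 10}
|(T ∩ (T ∩ P))' ∩ ((T − Q) △ S)'| = 5

5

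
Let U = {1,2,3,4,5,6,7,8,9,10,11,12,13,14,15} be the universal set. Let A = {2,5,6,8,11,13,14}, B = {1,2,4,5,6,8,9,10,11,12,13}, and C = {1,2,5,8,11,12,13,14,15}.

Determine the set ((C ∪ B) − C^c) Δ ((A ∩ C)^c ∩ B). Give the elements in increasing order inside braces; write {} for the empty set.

{2,4,5,6,8,9,10,11,13,14,15}

C ∪ B = {1,2,4,5,6,8,9,10,11,12,13,14,15}
C^c = {3,4,6,7,9,10}
(C ∪ B) − C^c = {1,2,5,8,11,12,13,14,15}
A ∩ C = {2,5,8,11,13,14}
(A ∩ C)^c = {1,3,4,6,7,9,10,12,15}
(A ∩ C)^c ∩ B = {1,4,6,9,10,12}
((C ∪ B) − C^c) Δ ((A ∩ C)^c ∩ B) = {2,4,5,6,8,9,10,11,13,14,15}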